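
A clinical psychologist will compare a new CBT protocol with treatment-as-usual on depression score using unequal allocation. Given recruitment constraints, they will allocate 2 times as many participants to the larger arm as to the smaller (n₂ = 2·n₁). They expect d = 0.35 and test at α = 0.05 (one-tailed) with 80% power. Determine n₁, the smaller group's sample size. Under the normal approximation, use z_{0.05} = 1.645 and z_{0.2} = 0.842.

n₁ = 76

With allocation ratio k = n₂/n₁ = 2, Var(x̄₁−x̄₂) = σ²(1/n₁ + 1/(k·n₁)) = σ²·(k+1)/(k·n₁).
So n₁ = (1 + 1/k)·((z_{α} + z_β)/d)² = 1.500 × (2.487/0.35)².
n₁ = 1.500 × 50.49 = 75.7.
Round up: n₁ = 76, giving n₂ = 2 × 76 = 152.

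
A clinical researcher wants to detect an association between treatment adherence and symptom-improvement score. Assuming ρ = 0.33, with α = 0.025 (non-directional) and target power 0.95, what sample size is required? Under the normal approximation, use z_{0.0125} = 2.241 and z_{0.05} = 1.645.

n = 132

Fisher's z: C = ½·ln((1+r)/(1−r)) = ½·ln(1.9851) = 0.3428.
n = ((z_{α/2} + z_β)/C)² + 3.
(2.241 + 1.645) / 0.3428 = 3.886 / 0.3428 = 11.336.
n = 11.336² + 3 = 128.51 + 3 = 131.5.
Round up.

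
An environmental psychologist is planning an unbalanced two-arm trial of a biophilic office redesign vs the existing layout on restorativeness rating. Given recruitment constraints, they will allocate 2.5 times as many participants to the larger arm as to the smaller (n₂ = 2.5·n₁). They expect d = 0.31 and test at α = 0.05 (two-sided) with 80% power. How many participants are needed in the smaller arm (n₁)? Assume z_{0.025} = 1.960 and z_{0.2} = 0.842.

With allocation ratio k = n₂/n₁ = 2.5, Var(x̄₁−x̄₂) = σ²(1/n₁ + 1/(k·n₁)) = σ²·(k+1)/(k·n₁).
So n₁ = (1 + 1/k)·((z_{α/2} + z_β)/d)² = 1.400 × (2.802/0.31)².
n₁ = 1.400 × 81.70 = 114.4.
Round up: n₁ = 115, giving n₂ = ⌈2.5 × 115⌉ = ⌈287.5⌉ = 288.

n₁ = 115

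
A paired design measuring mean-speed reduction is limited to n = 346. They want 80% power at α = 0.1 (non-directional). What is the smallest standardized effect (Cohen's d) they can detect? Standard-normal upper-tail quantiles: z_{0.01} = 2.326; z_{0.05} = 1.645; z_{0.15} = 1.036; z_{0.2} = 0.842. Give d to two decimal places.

d_min ≈ 0.13

For a single sample (or paired design) of n = 346: d_min = (z_{α/2} + z_β)/√n.
z-sum = 1.645 + 0.842 = 2.487.
d_min = 2.487 / √346 = 2.487 / 18.601 = 0.134.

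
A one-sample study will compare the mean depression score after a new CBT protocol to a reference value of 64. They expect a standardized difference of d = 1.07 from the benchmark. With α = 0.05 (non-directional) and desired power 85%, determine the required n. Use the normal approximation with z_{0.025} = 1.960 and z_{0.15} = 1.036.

n = 8

For a one-sample test: n = ((z_{α/2} + z_β) / d)².
z_{α/2} + z_β = 1.960 + 1.036 = 2.996.
n = (2.996 / 1.07)² = 2.800² = 7.84.
Round up.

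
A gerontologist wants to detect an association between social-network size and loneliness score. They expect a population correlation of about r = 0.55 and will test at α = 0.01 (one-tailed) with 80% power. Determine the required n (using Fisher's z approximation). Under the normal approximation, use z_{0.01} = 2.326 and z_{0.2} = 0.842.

n = 30

Fisher's z: C = ½·ln((1+r)/(1−r)) = ½·ln(3.4444) = 0.6184.
n = ((z_{α} + z_β)/C)² + 3.
(2.326 + 0.842) / 0.6184 = 3.168 / 0.6184 = 5.123.
n = 5.123² + 3 = 26.24 + 3 = 29.2.
Round up.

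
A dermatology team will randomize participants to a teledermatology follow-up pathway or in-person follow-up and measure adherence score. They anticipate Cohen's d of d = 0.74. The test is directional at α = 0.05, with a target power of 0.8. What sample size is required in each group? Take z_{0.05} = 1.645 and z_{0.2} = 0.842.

n = 23 per group

For two independent groups with equal n: n = 2·((z_{α} + z_β) / d)².
z_{α} + z_β = 1.645 + 0.842 = 2.487.
n = 2 × (2.487 / 0.74)² = 2 × 3.361² = 2 × 11.30 = 22.6.
Round up to the next whole participant.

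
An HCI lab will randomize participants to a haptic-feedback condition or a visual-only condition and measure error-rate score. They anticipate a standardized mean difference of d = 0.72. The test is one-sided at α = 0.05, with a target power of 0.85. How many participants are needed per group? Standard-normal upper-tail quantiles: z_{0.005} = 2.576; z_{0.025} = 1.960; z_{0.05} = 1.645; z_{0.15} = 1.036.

n = 28 per group

For two independent groups with equal n: n = 2·((z_{α} + z_β) / d)².
z_{α} + z_β = 1.645 + 1.036 = 2.681.
n = 2 × (2.681 / 0.72)² = 2 × 3.724² = 2 × 13.87 = 27.7.
Round up to the next whole participant.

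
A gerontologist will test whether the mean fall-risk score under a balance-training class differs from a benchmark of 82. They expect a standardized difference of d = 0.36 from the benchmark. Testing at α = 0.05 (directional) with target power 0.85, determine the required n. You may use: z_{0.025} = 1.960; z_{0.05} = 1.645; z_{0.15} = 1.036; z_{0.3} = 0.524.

For a one-sample test: n = ((z_{α} + z_β) / d)².
z_{α} + z_β = 1.645 + 1.036 = 2.681.
n = (2.681 / 0.36)² = 7.447² = 55.46.
Round up.

n = 56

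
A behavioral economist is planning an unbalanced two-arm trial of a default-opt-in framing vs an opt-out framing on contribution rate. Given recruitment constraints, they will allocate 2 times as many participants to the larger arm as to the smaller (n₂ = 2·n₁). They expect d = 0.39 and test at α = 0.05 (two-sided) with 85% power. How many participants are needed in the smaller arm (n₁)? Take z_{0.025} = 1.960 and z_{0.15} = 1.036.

With allocation ratio k = n₂/n₁ = 2, Var(x̄₁−x̄₂) = σ²(1/n₁ + 1/(k·n₁)) = σ²·(k+1)/(k·n₁).
So n₁ = (1 + 1/k)·((z_{α/2} + z_β)/d)² = 1.500 × (2.996/0.39)².
n₁ = 1.500 × 59.01 = 88.5.
Round up: n₁ = 89, giving n₂ = 2 × 89 = 178.

n₁ = 89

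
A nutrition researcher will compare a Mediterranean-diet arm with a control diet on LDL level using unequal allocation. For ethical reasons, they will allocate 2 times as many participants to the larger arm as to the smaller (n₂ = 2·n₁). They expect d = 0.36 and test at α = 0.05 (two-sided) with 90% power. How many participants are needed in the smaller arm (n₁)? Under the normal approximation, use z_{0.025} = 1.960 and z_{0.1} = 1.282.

n₁ = 122

With allocation ratio k = n₂/n₁ = 2, Var(x̄₁−x̄₂) = σ²(1/n₁ + 1/(k·n₁)) = σ²·(k+1)/(k·n₁).
So n₁ = (1 + 1/k)·((z_{α/2} + z_β)/d)² = 1.500 × (3.242/0.36)².
n₁ = 1.500 × 81.10 = 121.7.
Round up: n₁ = 122, giving n₂ = 2 × 122 = 244.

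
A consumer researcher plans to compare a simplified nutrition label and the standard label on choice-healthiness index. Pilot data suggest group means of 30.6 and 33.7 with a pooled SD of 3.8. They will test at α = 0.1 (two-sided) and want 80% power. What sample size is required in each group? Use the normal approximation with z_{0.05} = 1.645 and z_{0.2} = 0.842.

n = 19 per group

Cohen's d = |M₁ − M₂| / SD_pooled = |30.6 − 33.7| / 3.8 = 3.1 / 3.8 = 0.816.
For two independent groups with equal n: n = 2·((z_{α/2} + z_β) / d)².
z_{α/2} + z_β = 1.645 + 0.842 = 2.487.
n = 2 × (2.487 / 0.816)² = 2 × 3.048² = 2 × 9.29 = 18.6.
Round up to the next whole participant.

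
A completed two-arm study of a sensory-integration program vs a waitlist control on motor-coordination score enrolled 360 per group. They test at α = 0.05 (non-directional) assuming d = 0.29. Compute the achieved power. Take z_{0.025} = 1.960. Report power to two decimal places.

power ≈ 0.97

For two equal groups, power = Φ(d·√(n/2) − z_{α/2}).
d·√(n/2) = 0.29 × √(360/2) = 0.29 × 13.416 = 3.891.
z_β = 3.891 − 1.960 = 1.931.
Power = Φ(1.931) = 0.973.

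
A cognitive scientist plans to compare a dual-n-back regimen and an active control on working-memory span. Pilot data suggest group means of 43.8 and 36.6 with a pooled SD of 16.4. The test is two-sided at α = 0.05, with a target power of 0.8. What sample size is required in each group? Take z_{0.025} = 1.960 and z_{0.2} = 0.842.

Cohen's d = |M₁ − M₂| / SD_pooled = |43.8 − 36.6| / 16.4 = 7.2 / 16.4 = 0.439.
For two independent groups with equal n: n = 2·((z_{α/2} + z_β) / d)².
z_{α/2} + z_β = 1.960 + 0.842 = 2.802.
n = 2 × (2.802 / 0.439)² = 2 × 6.383² = 2 × 40.74 = 81.5.
Round up to the next whole participant.

n = 82 per group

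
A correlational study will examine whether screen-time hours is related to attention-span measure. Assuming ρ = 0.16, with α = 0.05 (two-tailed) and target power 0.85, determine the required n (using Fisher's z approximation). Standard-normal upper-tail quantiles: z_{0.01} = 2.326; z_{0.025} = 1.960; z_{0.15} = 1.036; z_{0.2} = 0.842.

n = 348

Fisher's z: C = ½·ln((1+r)/(1−r)) = ½·ln(1.3810) = 0.1614.
n = ((z_{α/2} + z_β)/C)² + 3.
(1.960 + 1.036) / 0.1614 = 2.996 / 0.1614 = 18.563.
n = 18.563² + 3 = 344.57 + 3 = 347.6.
Round up.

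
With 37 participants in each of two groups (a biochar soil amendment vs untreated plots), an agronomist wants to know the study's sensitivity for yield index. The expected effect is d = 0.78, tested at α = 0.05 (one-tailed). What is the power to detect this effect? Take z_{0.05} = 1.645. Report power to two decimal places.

For two equal groups, power = Φ(d·√(n/2) − z_{α}).
d·√(n/2) = 0.78 × √(37/2) = 0.78 × 4.301 = 3.355.
z_β = 3.355 − 1.645 = 1.710.
Power = Φ(1.710) = 0.956.

power ≈ 0.96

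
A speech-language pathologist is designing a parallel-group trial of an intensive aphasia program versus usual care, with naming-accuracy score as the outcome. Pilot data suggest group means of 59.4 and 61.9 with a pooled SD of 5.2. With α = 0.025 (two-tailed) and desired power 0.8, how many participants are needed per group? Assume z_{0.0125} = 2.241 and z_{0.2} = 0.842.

n = 83 per group

Cohen's d = |M₁ − M₂| / SD_pooled = |59.4 − 61.9| / 5.2 = 2.5 / 5.2 = 0.481.
For two independent groups with equal n: n = 2·((z_{α/2} + z_β) / d)².
z_{α/2} + z_β = 2.241 + 0.842 = 3.083.
n = 2 × (3.083 / 0.481)² = 2 × 6.410² = 2 × 41.08 = 82.2.
Round up to the next whole participant.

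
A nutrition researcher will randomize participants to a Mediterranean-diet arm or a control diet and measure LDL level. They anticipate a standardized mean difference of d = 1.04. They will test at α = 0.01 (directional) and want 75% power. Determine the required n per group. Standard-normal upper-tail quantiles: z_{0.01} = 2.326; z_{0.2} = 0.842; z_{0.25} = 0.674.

n = 17 per group

For two independent groups with equal n: n = 2·((z_{α} + z_β) / d)².
z_{α} + z_β = 2.326 + 0.674 = 3.000.
n = 2 × (3.000 / 1.04)² = 2 × 2.885² = 2 × 8.32 = 16.6.
Round up to the next whole participant.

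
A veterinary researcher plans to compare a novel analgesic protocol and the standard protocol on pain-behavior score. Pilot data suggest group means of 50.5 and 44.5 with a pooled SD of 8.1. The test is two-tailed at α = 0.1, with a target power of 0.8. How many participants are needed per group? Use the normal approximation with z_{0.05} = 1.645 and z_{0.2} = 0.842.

Cohen's d = |M₁ − M₂| / SD_pooled = |50.5 − 44.5| / 8.1 = 6.0 / 8.1 = 0.741.
For two independent groups with equal n: n = 2·((z_{α/2} + z_β) / d)².
z_{α/2} + z_β = 1.645 + 0.842 = 2.487.
n = 2 × (2.487 / 0.741)² = 2 × 3.356² = 2 × 11.26 = 22.5.
Round up to the next whole participant.

n = 23 per group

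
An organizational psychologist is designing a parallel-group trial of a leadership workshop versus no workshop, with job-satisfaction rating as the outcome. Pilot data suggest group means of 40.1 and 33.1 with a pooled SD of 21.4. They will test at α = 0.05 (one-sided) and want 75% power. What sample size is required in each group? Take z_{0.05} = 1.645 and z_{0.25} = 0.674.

n = 101 per group

Cohen's d = |M₁ − M₂| / SD_pooled = |40.1 − 33.1| / 21.4 = 7.0 / 21.4 = 0.327.
For two independent groups with equal n: n = 2·((z_{α} + z_β) / d)².
z_{α} + z_β = 1.645 + 0.674 = 2.319.
n = 2 × (2.319 / 0.327)² = 2 × 7.092² = 2 × 50.29 = 100.6.
Round up to the next whole participant.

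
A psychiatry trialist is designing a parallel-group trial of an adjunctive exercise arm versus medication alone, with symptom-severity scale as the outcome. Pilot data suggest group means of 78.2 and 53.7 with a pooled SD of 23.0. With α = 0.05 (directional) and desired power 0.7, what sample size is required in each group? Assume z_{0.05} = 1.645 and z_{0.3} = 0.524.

n = 9 per group

Cohen's d = |M₁ − M₂| / SD_pooled = |78.2 − 53.7| / 23.0 = 24.5 / 23.0 = 1.065.
For two independent groups with equal n: n = 2·((z_{α} + z_β) / d)².
z_{α} + z_β = 1.645 + 0.524 = 2.169.
n = 2 × (2.169 / 1.065)² = 2 × 2.037² = 2 × 4.15 = 8.3.
Round up to the next whole participant.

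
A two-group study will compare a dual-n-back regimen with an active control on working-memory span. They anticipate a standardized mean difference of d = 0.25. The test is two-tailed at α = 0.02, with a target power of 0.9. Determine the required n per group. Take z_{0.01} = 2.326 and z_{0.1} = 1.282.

n = 417 per group

For two independent groups with equal n: n = 2·((z_{α/2} + z_β) / d)².
z_{α/2} + z_β = 2.326 + 1.282 = 3.608.
n = 2 × (3.608 / 0.25)² = 2 × 14.432² = 2 × 208.28 = 416.6.
Round up to the next whole participant.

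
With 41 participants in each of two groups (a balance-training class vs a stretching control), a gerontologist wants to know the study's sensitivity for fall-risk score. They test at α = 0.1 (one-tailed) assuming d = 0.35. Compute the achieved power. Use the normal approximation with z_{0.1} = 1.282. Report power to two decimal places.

For two equal groups, power = Φ(d·√(n/2) − z_{α}).
d·√(n/2) = 0.35 × √(41/2) = 0.35 × 4.528 = 1.585.
z_β = 1.585 − 1.282 = 0.303.
Power = Φ(0.303) = 0.619.

power ≈ 0.62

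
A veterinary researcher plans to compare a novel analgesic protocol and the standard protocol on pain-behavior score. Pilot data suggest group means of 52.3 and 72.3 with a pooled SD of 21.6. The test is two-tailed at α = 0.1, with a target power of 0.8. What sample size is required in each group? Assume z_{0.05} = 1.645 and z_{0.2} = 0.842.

Cohen's d = |M₁ − M₂| / SD_pooled = |52.3 − 72.3| / 21.6 = 20.0 / 21.6 = 0.926.
For two independent groups with equal n: n = 2·((z_{α/2} + z_β) / d)².
z_{α/2} + z_β = 1.645 + 0.842 = 2.487.
n = 2 × (2.487 / 0.926)² = 2 × 2.686² = 2 × 7.21 = 14.4.
Round up to the next whole participant.

n = 15 per group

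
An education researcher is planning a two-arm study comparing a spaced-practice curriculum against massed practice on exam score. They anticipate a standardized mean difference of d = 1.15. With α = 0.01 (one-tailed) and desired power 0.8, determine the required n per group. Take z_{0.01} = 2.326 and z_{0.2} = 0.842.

For two independent groups with equal n: n = 2·((z_{α} + z_β) / d)².
z_{α} + z_β = 2.326 + 0.842 = 3.168.
n = 2 × (3.168 / 1.15)² = 2 × 2.755² = 2 × 7.59 = 15.2.
Round up to the next whole participant.

n = 16 per group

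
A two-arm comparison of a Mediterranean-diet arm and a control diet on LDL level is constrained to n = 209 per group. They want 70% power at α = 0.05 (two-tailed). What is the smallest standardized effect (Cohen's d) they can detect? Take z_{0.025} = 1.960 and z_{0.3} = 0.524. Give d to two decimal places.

For two independent groups of n = 209 each: d_min = (z_{α/2} + z_β)·√(2/n).
z-sum = 1.960 + 0.524 = 2.484.
d_min = 2.484 × √(2/209) = 2.484 × 0.0978 = 0.243.

d_min ≈ 0.24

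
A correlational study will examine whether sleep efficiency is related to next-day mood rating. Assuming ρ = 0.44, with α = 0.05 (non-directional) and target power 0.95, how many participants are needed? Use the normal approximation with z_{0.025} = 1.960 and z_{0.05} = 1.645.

Fisher's z: C = ½·ln((1+r)/(1−r)) = ½·ln(2.5714) = 0.4722.
n = ((z_{α/2} + z_β)/C)² + 3.
(1.960 + 1.645) / 0.4722 = 3.605 / 0.4722 = 7.634.
n = 7.634² + 3 = 58.29 + 3 = 61.3.
Round up.

n = 62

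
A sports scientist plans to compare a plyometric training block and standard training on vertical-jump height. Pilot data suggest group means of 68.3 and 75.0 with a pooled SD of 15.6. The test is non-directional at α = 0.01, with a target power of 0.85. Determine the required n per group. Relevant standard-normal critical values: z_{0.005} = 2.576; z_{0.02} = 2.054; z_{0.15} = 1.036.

Cohen's d = |M₁ − M₂| / SD_pooled = |68.3 − 75.0| / 15.6 = 6.7 / 15.6 = 0.429.
For two independent groups with equal n: n = 2·((z_{α/2} + z_β) / d)².
z_{α/2} + z_β = 2.576 + 1.036 = 3.612.
n = 2 × (3.612 / 0.429)² = 2 × 8.420² = 2 × 70.89 = 141.8.
Round up to the next whole participant.

n = 142 per group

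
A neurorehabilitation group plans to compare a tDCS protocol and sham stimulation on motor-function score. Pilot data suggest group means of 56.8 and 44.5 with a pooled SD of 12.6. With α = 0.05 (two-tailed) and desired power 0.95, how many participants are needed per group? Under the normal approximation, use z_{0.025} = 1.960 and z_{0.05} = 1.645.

Cohen's d = |M₁ − M₂| / SD_pooled = |56.8 − 44.5| / 12.6 = 12.3 / 12.6 = 0.976.
For two independent groups with equal n: n = 2·((z_{α/2} + z_β) / d)².
z_{α/2} + z_β = 1.960 + 1.645 = 3.605.
n = 2 × (3.605 / 0.976)² = 2 × 3.694² = 2 × 13.64 = 27.3.
Round up to the next whole participant.

n = 28 per group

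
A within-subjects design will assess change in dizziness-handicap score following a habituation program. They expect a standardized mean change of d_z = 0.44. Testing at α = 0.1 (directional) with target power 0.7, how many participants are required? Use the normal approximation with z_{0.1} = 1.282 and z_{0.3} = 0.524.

For a paired (one-sample on differences) test: n = ((z_{α} + z_β) / d)².
z_{α} + z_β = 1.282 + 0.524 = 1.806.
n = (1.806 / 0.44)² = 4.105² = 16.85.
Round up.

n = 17 pairs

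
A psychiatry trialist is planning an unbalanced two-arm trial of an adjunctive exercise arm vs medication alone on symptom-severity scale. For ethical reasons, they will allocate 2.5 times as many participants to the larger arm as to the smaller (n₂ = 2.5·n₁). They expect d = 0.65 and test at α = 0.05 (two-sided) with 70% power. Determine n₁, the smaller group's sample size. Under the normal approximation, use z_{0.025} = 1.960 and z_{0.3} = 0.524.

With allocation ratio k = n₂/n₁ = 2.5, Var(x̄₁−x̄₂) = σ²(1/n₁ + 1/(k·n₁)) = σ²·(k+1)/(k·n₁).
So n₁ = (1 + 1/k)·((z_{α/2} + z_β)/d)² = 1.400 × (2.484/0.65)².
n₁ = 1.400 × 14.60 = 20.4.
Round up: n₁ = 21, giving n₂ = ⌈2.5 × 21⌉ = ⌈52.5⌉ = 53.

n₁ = 21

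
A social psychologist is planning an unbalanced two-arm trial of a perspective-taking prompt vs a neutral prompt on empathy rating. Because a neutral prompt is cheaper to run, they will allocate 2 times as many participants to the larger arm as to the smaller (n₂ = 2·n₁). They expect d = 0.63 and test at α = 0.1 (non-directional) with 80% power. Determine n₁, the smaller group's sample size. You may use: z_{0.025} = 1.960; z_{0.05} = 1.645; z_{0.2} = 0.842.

n₁ = 24

With allocation ratio k = n₂/n₁ = 2, Var(x̄₁−x̄₂) = σ²(1/n₁ + 1/(k·n₁)) = σ²·(k+1)/(k·n₁).
So n₁ = (1 + 1/k)·((z_{α/2} + z_β)/d)² = 1.500 × (2.487/0.63)².
n₁ = 1.500 × 15.58 = 23.4.
Round up: n₁ = 24, giving n₂ = 2 × 24 = 48.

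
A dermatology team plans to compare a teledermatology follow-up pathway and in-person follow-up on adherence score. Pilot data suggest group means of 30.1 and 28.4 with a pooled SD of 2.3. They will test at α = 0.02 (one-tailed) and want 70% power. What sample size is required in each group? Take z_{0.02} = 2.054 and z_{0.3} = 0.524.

n = 25 per group

Cohen's d = |M₁ − M₂| / SD_pooled = |30.1 − 28.4| / 2.3 = 1.7 / 2.3 = 0.739.
For two independent groups with equal n: n = 2·((z_{α} + z_β) / d)².
z_{α} + z_β = 2.054 + 0.524 = 2.578.
n = 2 × (2.578 / 0.739)² = 2 × 3.488² = 2 × 12.17 = 24.3.
Round up to the next whole participant.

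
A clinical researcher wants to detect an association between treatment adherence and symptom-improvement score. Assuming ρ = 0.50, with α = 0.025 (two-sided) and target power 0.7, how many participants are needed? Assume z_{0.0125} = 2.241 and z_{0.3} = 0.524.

Fisher's z: C = ½·ln((1+r)/(1−r)) = ½·ln(3.0000) = 0.5493.
n = ((z_{α/2} + z_β)/C)² + 3.
(2.241 + 0.524) / 0.5493 = 2.765 / 0.5493 = 5.034.
n = 5.034² + 3 = 25.34 + 3 = 28.3.
Round up.

n = 29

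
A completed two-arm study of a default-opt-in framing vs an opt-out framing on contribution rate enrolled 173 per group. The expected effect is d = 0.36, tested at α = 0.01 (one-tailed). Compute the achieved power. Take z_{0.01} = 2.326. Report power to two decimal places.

For two equal groups, power = Φ(d·√(n/2) − z_{α}).
d·√(n/2) = 0.36 × √(173/2) = 0.36 × 9.301 = 3.348.
z_β = 3.348 − 2.326 = 1.022.
Power = Φ(1.022) = 0.847.

power ≈ 0.85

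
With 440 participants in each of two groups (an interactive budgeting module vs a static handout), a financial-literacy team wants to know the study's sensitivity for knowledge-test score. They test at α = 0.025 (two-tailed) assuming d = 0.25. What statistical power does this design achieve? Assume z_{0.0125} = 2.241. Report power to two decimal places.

For two equal groups, power = Φ(d·√(n/2) − z_{α/2}).
d·√(n/2) = 0.25 × √(440/2) = 0.25 × 14.832 = 3.708.
z_β = 3.708 − 2.241 = 1.467.
Power = Φ(1.467) = 0.929.

power ≈ 0.93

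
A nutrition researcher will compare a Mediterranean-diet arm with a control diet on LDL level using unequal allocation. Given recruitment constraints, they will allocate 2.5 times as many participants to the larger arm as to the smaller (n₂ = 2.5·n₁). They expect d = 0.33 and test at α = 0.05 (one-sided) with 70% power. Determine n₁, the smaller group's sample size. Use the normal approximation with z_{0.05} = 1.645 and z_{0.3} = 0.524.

With allocation ratio k = n₂/n₁ = 2.5, Var(x̄₁−x̄₂) = σ²(1/n₁ + 1/(k·n₁)) = σ²·(k+1)/(k·n₁).
So n₁ = (1 + 1/k)·((z_{α} + z_β)/d)² = 1.400 × (2.169/0.33)².
n₁ = 1.400 × 43.20 = 60.5.
Round up: n₁ = 61, giving n₂ = ⌈2.5 × 61⌉ = ⌈152.5⌉ = 153.

n₁ = 61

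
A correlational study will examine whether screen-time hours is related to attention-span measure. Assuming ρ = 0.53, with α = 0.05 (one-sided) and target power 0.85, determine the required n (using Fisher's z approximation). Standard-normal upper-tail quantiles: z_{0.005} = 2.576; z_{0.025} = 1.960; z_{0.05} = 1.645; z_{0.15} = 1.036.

Fisher's z: C = ½·ln((1+r)/(1−r)) = ½·ln(3.2553) = 0.5901.
n = ((z_{α} + z_β)/C)² + 3.
(1.645 + 1.036) / 0.5901 = 2.681 / 0.5901 = 4.543.
n = 4.543² + 3 = 20.64 + 3 = 23.6.
Round up.

n = 24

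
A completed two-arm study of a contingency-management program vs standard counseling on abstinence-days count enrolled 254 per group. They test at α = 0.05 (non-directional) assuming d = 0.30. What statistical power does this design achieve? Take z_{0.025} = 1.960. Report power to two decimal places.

For two equal groups, power = Φ(d·√(n/2) − z_{α/2}).
d·√(n/2) = 0.30 × √(254/2) = 0.30 × 11.269 = 3.381.
z_β = 3.381 − 1.960 = 1.421.
Power = Φ(1.421) = 0.922.

power ≈ 0.92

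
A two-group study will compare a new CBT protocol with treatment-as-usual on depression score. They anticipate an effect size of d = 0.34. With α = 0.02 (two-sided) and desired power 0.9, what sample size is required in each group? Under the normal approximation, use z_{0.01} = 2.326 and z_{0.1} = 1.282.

For two independent groups with equal n: n = 2·((z_{α/2} + z_β) / d)².
z_{α/2} + z_β = 2.326 + 1.282 = 3.608.
n = 2 × (3.608 / 0.34)² = 2 × 10.612² = 2 × 112.61 = 225.2.
Round up to the next whole participant.

n = 226 per group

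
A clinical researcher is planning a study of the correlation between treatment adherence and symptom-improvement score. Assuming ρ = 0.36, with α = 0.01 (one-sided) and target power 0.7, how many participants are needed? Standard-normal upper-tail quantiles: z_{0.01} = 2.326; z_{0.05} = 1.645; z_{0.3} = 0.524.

n = 61

Fisher's z: C = ½·ln((1+r)/(1−r)) = ½·ln(2.1250) = 0.3769.
n = ((z_{α} + z_β)/C)² + 3.
(2.326 + 0.524) / 0.3769 = 2.850 / 0.3769 = 7.562.
n = 7.562² + 3 = 57.18 + 3 = 60.2.
Round up.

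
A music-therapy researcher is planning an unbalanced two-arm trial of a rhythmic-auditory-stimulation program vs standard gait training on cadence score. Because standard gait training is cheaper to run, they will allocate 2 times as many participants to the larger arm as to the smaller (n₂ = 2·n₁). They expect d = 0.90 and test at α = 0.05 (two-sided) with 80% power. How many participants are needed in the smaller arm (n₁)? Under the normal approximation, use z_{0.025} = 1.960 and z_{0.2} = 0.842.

With allocation ratio k = n₂/n₁ = 2, Var(x̄₁−x̄₂) = σ²(1/n₁ + 1/(k·n₁)) = σ²·(k+1)/(k·n₁).
So n₁ = (1 + 1/k)·((z_{α/2} + z_β)/d)² = 1.500 × (2.802/0.90)².
n₁ = 1.500 × 9.69 = 14.5.
Round up: n₁ = 15, giving n₂ = 2 × 15 = 30.

n₁ = 15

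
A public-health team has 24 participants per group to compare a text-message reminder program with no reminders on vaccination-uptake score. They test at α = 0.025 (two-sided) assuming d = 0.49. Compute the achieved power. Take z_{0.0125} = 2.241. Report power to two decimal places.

power ≈ 0.29

For two equal groups, power = Φ(d·√(n/2) − z_{α/2}).
d·√(n/2) = 0.49 × √(24/2) = 0.49 × 3.464 = 1.697.
z_β = 1.697 − 2.241 = -0.544.
Power = Φ(-0.544) = 0.293.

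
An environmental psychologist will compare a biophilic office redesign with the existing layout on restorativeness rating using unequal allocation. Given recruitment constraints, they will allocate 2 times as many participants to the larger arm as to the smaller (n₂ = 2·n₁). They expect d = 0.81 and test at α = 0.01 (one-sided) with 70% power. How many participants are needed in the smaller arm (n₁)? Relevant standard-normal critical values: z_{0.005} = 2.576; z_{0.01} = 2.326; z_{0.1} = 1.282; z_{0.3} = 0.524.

n₁ = 19

With allocation ratio k = n₂/n₁ = 2, Var(x̄₁−x̄₂) = σ²(1/n₁ + 1/(k·n₁)) = σ²·(k+1)/(k·n₁).
So n₁ = (1 + 1/k)·((z_{α} + z_β)/d)² = 1.500 × (2.850/0.81)².
n₁ = 1.500 × 12.38 = 18.6.
Round up: n₁ = 19, giving n₂ = 2 × 19 = 38.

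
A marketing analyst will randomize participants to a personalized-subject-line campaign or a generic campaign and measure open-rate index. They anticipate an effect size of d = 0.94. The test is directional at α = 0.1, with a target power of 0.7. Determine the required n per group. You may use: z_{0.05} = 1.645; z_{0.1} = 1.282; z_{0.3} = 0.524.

n = 8 per group

For two independent groups with equal n: n = 2·((z_{α} + z_β) / d)².
z_{α} + z_β = 1.282 + 0.524 = 1.806.
n = 2 × (1.806 / 0.94)² = 2 × 1.921² = 2 × 3.69 = 7.4.
Round up to the next whole participant.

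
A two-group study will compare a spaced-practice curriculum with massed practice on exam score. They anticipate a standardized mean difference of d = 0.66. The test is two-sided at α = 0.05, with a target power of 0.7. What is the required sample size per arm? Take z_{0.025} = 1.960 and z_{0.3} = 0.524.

n = 29 per group

For two independent groups with equal n: n = 2·((z_{α/2} + z_β) / d)².
z_{α/2} + z_β = 1.960 + 0.524 = 2.484.
n = 2 × (2.484 / 0.66)² = 2 × 3.764² = 2 × 14.16 = 28.3.
Round up to the next whole participant.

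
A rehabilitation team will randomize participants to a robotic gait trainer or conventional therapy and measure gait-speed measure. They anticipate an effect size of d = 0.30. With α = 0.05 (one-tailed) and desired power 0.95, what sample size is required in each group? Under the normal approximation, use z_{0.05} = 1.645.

For two independent groups with equal n: n = 2·((z_{α} + z_β) / d)².
z_{α} + z_β = 1.645 + 1.645 = 3.290.
n = 2 × (3.290 / 0.30)² = 2 × 10.967² = 2 × 120.27 = 240.5.
Round up to the next whole participant.

n = 241 per group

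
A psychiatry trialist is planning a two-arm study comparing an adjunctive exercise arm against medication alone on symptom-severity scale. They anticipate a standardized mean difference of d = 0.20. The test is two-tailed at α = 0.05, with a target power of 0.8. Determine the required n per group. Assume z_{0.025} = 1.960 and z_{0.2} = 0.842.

n = 393 per group

For two independent groups with equal n: n = 2·((z_{α/2} + z_β) / d)².
z_{α/2} + z_β = 1.960 + 0.842 = 2.802.
n = 2 × (2.802 / 0.20)² = 2 × 14.010² = 2 × 196.28 = 392.6.
Round up to the next whole participant.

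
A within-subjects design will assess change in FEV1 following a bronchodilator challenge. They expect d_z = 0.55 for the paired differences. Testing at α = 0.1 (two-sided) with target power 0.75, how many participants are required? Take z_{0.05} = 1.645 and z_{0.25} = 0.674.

n = 18 pairs

For a paired (one-sample on differences) test: n = ((z_{α/2} + z_β) / d)².
z_{α/2} + z_β = 1.645 + 0.674 = 2.319.
n = (2.319 / 0.55)² = 4.216² = 17.78.
Round up.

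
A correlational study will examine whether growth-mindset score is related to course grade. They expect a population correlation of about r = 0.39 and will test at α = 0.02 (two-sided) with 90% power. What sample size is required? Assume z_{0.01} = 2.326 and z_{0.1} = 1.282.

n = 80

Fisher's z: C = ½·ln((1+r)/(1−r)) = ½·ln(2.2787) = 0.4118.
n = ((z_{α/2} + z_β)/C)² + 3.
(2.326 + 1.282) / 0.4118 = 3.608 / 0.4118 = 8.762.
n = 8.762² + 3 = 76.76 + 3 = 79.8.
Round up.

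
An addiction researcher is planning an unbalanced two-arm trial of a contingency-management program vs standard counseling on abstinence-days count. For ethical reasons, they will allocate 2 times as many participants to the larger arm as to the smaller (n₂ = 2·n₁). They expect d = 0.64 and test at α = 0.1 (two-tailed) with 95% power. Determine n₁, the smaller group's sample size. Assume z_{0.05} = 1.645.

n₁ = 40

With allocation ratio k = n₂/n₁ = 2, Var(x̄₁−x̄₂) = σ²(1/n₁ + 1/(k·n₁)) = σ²·(k+1)/(k·n₁).
So n₁ = (1 + 1/k)·((z_{α/2} + z_β)/d)² = 1.500 × (3.290/0.64)².
n₁ = 1.500 × 26.43 = 39.6.
Round up: n₁ = 40, giving n₂ = 2 × 40 = 80.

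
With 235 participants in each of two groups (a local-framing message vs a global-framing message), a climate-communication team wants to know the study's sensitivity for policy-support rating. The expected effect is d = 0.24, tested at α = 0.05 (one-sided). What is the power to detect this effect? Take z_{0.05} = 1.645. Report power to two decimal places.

For two equal groups, power = Φ(d·√(n/2) − z_{α}).
d·√(n/2) = 0.24 × √(235/2) = 0.24 × 10.840 = 2.602.
z_β = 2.602 − 1.645 = 0.957.
Power = Φ(0.957) = 0.831.

power ≈ 0.83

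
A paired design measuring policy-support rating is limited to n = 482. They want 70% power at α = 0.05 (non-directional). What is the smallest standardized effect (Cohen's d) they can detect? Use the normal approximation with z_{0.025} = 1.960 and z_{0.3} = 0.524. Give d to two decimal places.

For a single sample (or paired design) of n = 482: d_min = (z_{α/2} + z_β)/√n.
z-sum = 1.960 + 0.524 = 2.484.
d_min = 2.484 / √482 = 2.484 / 21.954 = 0.113.

d_min ≈ 0.11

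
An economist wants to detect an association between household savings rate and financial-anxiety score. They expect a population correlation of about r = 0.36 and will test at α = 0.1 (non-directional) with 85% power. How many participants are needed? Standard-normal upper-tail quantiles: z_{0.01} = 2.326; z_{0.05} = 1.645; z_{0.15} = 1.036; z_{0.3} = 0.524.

Fisher's z: C = ½·ln((1+r)/(1−r)) = ½·ln(2.1250) = 0.3769.
n = ((z_{α/2} + z_β)/C)² + 3.
(1.645 + 1.036) / 0.3769 = 2.681 / 0.3769 = 7.113.
n = 7.113² + 3 = 50.60 + 3 = 53.6.
Round up.

n = 54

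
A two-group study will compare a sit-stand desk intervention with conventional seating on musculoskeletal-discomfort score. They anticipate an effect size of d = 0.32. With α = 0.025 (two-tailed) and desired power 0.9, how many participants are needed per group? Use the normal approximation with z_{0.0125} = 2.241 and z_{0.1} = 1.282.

n = 243 per group

For two independent groups with equal n: n = 2·((z_{α/2} + z_β) / d)².
z_{α/2} + z_β = 2.241 + 1.282 = 3.523.
n = 2 × (3.523 / 0.32)² = 2 × 11.009² = 2 × 121.21 = 242.4.
Round up to the next whole participant.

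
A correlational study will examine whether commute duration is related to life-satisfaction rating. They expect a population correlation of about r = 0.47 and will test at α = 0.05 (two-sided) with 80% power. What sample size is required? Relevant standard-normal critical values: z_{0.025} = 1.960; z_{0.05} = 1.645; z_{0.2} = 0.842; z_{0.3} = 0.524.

Fisher's z: C = ½·ln((1+r)/(1−r)) = ½·ln(2.7736) = 0.5101.
n = ((z_{α/2} + z_β)/C)² + 3.
(1.960 + 0.842) / 0.5101 = 2.802 / 0.5101 = 5.493.
n = 5.493² + 3 = 30.17 + 3 = 33.2.
Round up.

n = 34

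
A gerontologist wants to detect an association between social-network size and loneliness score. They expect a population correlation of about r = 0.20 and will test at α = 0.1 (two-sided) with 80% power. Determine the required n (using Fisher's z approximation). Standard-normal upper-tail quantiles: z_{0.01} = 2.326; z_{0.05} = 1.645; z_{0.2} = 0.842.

Fisher's z: C = ½·ln((1+r)/(1−r)) = ½·ln(1.5000) = 0.2027.
n = ((z_{α/2} + z_β)/C)² + 3.
(1.645 + 0.842) / 0.2027 = 2.487 / 0.2027 = 12.269.
n = 12.269² + 3 = 150.54 + 3 = 153.5.
Round up.

n = 154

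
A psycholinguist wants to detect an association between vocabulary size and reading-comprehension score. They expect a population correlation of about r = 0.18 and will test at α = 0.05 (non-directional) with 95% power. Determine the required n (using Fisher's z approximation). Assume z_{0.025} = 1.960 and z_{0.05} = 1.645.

Fisher's z: C = ½·ln((1+r)/(1−r)) = ½·ln(1.4390) = 0.1820.
n = ((z_{α/2} + z_β)/C)² + 3.
(1.960 + 1.645) / 0.1820 = 3.605 / 0.1820 = 19.808.
n = 19.808² + 3 = 392.34 + 3 = 395.3.
Round up.

n = 396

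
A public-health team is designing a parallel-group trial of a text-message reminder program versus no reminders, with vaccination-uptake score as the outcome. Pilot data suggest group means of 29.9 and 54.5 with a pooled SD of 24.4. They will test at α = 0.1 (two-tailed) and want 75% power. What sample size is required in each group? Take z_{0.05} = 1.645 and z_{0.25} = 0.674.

Cohen's d = |M₁ − M₂| / SD_pooled = |29.9 − 54.5| / 24.4 = 24.6 / 24.4 = 1.008.
For two independent groups with equal n: n = 2·((z_{α/2} + z_β) / d)².
z_{α/2} + z_β = 1.645 + 0.674 = 2.319.
n = 2 × (2.319 / 1.008)² = 2 × 2.301² = 2 × 5.29 = 10.6.
Round up to the next whole participant.

n = 11 per group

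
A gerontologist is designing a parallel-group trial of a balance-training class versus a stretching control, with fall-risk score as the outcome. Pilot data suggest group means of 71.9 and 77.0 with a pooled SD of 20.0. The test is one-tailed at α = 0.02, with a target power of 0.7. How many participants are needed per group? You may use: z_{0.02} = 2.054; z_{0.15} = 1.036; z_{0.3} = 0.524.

Cohen's d = |M₁ − M₂| / SD_pooled = |71.9 − 77.0| / 20.0 = 5.1 / 20.0 = 0.255.
For two independent groups with equal n: n = 2·((z_{α} + z_β) / d)².
z_{α} + z_β = 2.054 + 0.524 = 2.578.
n = 2 × (2.578 / 0.255)² = 2 × 10.110² = 2 × 102.21 = 204.4.
Round up to the next whole participant.

n = 205 per group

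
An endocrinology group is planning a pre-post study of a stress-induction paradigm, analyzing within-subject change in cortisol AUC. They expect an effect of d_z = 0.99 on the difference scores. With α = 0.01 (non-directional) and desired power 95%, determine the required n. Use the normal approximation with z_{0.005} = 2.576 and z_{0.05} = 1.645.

n = 19 pairs

For a paired (one-sample on differences) test: n = ((z_{α/2} + z_β) / d)².
z_{α/2} + z_β = 2.576 + 1.645 = 4.221.
n = (4.221 / 0.99)² = 4.264² = 18.18.
Round up.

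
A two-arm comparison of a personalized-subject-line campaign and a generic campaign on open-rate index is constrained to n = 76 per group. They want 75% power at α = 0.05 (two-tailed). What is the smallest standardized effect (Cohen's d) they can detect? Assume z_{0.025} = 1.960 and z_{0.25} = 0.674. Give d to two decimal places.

d_min ≈ 0.43

For two independent groups of n = 76 each: d_min = (z_{α/2} + z_β)·√(2/n).
z-sum = 1.960 + 0.674 = 2.634.
d_min = 2.634 × √(2/76) = 2.634 × 0.1622 = 0.427.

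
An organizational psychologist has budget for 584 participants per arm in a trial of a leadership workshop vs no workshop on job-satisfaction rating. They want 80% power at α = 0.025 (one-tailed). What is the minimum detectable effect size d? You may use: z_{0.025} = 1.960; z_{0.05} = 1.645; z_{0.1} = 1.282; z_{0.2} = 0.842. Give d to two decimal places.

For two independent groups of n = 584 each: d_min = (z_{α} + z_β)·√(2/n).
z-sum = 1.960 + 0.842 = 2.802.
d_min = 2.802 × √(2/584) = 2.802 × 0.0585 = 0.164.

d_min ≈ 0.16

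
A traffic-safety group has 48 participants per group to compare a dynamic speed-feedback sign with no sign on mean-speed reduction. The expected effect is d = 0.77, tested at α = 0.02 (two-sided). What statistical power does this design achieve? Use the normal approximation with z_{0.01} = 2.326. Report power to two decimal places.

power ≈ 0.93

For two equal groups, power = Φ(d·√(n/2) − z_{α/2}).
d·√(n/2) = 0.77 × √(48/2) = 0.77 × 4.899 = 3.772.
z_β = 3.772 − 2.326 = 1.446.
Power = Φ(1.446) = 0.926.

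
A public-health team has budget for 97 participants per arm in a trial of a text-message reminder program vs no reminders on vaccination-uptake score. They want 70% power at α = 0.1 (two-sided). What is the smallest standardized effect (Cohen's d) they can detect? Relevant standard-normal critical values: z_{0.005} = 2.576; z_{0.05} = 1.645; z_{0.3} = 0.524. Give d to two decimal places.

d_min ≈ 0.31

For two independent groups of n = 97 each: d_min = (z_{α/2} + z_β)·√(2/n).
z-sum = 1.645 + 0.524 = 2.169.
d_min = 2.169 × √(2/97) = 2.169 × 0.1436 = 0.311.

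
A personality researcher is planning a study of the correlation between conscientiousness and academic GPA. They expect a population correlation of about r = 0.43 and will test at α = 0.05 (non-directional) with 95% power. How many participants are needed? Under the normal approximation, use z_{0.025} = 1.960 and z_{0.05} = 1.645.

n = 65

Fisher's z: C = ½·ln((1+r)/(1−r)) = ½·ln(2.5088) = 0.4599.
n = ((z_{α/2} + z_β)/C)² + 3.
(1.960 + 1.645) / 0.4599 = 3.605 / 0.4599 = 7.839.
n = 7.839² + 3 = 61.44 + 3 = 64.4.
Round up.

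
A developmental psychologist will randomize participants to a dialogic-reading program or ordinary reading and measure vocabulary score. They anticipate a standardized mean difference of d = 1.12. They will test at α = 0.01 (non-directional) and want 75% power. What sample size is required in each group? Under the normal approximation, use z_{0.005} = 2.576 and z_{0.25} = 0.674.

n = 17 per group

For two independent groups with equal n: n = 2·((z_{α/2} + z_β) / d)².
z_{α/2} + z_β = 2.576 + 0.674 = 3.250.
n = 2 × (3.250 / 1.12)² = 2 × 2.902² = 2 × 8.42 = 16.8.
Round up to the next whole participant.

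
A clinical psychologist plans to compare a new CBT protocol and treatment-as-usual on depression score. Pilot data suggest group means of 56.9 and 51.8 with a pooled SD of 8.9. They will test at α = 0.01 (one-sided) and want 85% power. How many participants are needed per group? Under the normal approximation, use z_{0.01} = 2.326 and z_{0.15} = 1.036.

Cohen's d = |M₁ − M₂| / SD_pooled = |56.9 − 51.8| / 8.9 = 5.1 / 8.9 = 0.573.
For two independent groups with equal n: n = 2·((z_{α} + z_β) / d)².
z_{α} + z_β = 2.326 + 1.036 = 3.362.
n = 2 × (3.362 / 0.573)² = 2 × 5.867² = 2 × 34.43 = 68.9.
Round up to the next whole participant.

n = 69 per group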